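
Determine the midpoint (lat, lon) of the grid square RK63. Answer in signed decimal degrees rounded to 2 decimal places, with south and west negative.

13.50, 173.00

Field R=17, K=10: +17·20° lon, +10·10° lat → SW at lon 160°, lat 10°.
Square 6, 3: +6·2° lon, +3·1° lat → SW at lon 172°, lat 13°.
Cell spans 2° lon × 1° lat. Centre is SW corner plus half of each.
latitude 13.50, longitude 173.00.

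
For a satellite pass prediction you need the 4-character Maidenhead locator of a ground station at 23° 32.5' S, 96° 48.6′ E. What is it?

NG86

Offset from 180°W / 90°S: lon 276.81°, lat 66.46°.
Field (20°×10°, letters A–R): lon ⌊276.81/20⌋ = 13 → N; lat ⌊66.46/10⌋ = 6 → G.
Square (2°×1°, digits 0–9): lon ⌊16.81/2⌋ = 8; lat ⌊6.46/1⌋ = 6.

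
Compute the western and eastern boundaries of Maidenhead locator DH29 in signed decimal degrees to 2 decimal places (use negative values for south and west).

-116.00, -114.00

Field D=3, H=7: +3·20° lon, +7·10° lat → SW at lon -120°, lat -20°.
Square 2, 9: +2·2° lon, +9·1° lat → SW at lon -116°, lat -11°.
Cell spans 2° lon × 1° lat.
west -116.00, east -114.00.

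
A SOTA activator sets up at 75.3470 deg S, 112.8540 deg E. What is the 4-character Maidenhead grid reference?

OB64

Add 180° to longitude and 90° to latitude: 292.85, 14.65.
Field: lon ⌊292.85/20⌋ = 14 → O; lat ⌊14.65/10⌋ = 1 → B.
Square: lon ⌊12.85/2⌋ = 6; lat ⌊4.65/1⌋ = 4.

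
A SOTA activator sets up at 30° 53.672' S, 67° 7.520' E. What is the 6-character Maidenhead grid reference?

MF39nc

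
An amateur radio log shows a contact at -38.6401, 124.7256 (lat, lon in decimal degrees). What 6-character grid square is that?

PF21ii

Shift to the Maidenhead origin (180°W, 90°S): lon 304.7256, lat 51.3599.
Field: lon ⌊304.7256/20⌋ = 15 → P; lat ⌊51.3599/10⌋ = 5 → F.
Square: lon ⌊4.7256/2⌋ = 2; lat ⌊1.3599/1⌋ = 1.
Subsquare: lon ⌊0.7256/0.0833333⌋ = 8 → i; lat ⌊0.3599/0.0416667⌋ = 8 → i.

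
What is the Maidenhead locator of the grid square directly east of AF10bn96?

AF10cn06

Longitude extended square 9; +1 → 10, wraps to 0, carry into subsquare.
Longitude subsquare b = 1; +1 → 2 = c.
The latitude characters are unchanged.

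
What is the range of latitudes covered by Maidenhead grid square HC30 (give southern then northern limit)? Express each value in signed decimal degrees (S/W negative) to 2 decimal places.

-70.00, -69.00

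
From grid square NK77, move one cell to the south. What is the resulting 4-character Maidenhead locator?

NK76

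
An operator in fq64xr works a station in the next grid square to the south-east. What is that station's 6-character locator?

FQ74aq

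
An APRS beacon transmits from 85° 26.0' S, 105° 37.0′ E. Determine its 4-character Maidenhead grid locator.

Offset from 180°W / 90°S: lon 285.62°, lat 4.57°.
Field (20°×10°, letters A–R): lon ⌊285.62/20⌋ = 14 → O; lat ⌊4.57/10⌋ = 0 → A.
Square (2°×1°, digits 0–9): lon ⌊5.62/2⌋ = 2; lat ⌊4.57/1⌋ = 4.

OA24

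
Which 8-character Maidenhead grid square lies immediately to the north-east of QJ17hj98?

QJ17ij09

Longitude extended square 9; +1 → 10, wraps to 0, carry into subsquare.
Longitude subsquare h = 7; +1 → 8 = i.
Latitude extended square 8; +1 → 9.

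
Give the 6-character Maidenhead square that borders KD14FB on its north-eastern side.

KD14gc

Longitude subsquare f = 5; +1 → 6 = g.
Latitude subsquare b = 1; +1 → 2 = c.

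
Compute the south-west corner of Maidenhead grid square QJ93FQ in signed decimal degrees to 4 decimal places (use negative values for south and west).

3.6667, 158.4167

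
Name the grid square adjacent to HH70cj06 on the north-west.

HH70bj97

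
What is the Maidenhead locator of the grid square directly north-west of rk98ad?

Longitude subsquare a = 0; −1 → -1, wraps to 23 = x, carry into square.
Longitude square 9; −1 → 8.
Latitude subsquare d = 3; +1 → 4 = e.

RK88xe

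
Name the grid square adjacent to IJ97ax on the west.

IJ87xx

Longitude subsquare a = 0; −1 → -1, wraps to 23 = x, carry into square.
Longitude square 9; −1 → 8.
The latitude characters are unchanged.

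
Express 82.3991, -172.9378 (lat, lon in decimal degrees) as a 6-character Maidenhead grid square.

Shift to the Maidenhead origin (180°W, 90°S): lon 7.0622, lat 172.3991.
Field: 7.0622/20 → 0 → A, 172.3991/10 → 17 → R; chars AR.
Square: 7.0622/2 → 3, 2.3991/1 → 2; chars 32.
Subsquare: 1.0622/0.0833333 → 12 → m, 0.3991/0.0416667 → 9 → j; chars mj.

AR32mj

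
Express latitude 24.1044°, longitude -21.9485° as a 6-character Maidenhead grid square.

Add 180° to longitude and 90° to latitude: 158.0515, 114.1044.
Field (20°×10°, letters A–R): lon ⌊158.0515/20⌋ = 7 → H; lat ⌊114.1044/10⌋ = 11 → L.
Square (2°×1°, digits 0–9): lon ⌊18.0515/2⌋ = 9; lat ⌊4.1044/1⌋ = 4.
Subsquare (5′×2.5′, letters a–x): lon ⌊0.0515/0.0833333⌋ = 0 → a; lat ⌊0.1044/0.0416667⌋ = 2 → c.

HL94ac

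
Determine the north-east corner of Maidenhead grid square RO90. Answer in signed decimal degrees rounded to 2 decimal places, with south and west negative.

51.00, 180.00

Field R=17, O=14: +17·20° lon, +14·10° lat → SW at lon 160°, lat 50°.
Square 9, 0: +9·2° lon, +0·1° lat → SW at lon 178°, lat 50°.
Cell spans 2° lon × 1° lat. NE corner is SW corner plus one full cell.
latitude 51.00, longitude 180.00.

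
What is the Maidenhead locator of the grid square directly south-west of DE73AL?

DE63xk

Longitude subsquare a = 0; −1 → -1, wraps to 23 = x, carry into square.
Longitude square 7; −1 → 6.
Latitude subsquare l = 11; −1 → 10 = k.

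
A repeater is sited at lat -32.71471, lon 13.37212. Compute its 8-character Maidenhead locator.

JF67qg48

Add 180° to longitude and 90° to latitude: 193.37212, 57.28529.
Field: 193.37212/20 → 9 → J, 57.28529/10 → 5 → F; chars JF.
Square: 13.37212/2 → 6, 7.28529/1 → 7; chars 67.
Subsquare: 1.37212/0.0833333 → 16 → q, 0.28529/0.0416667 → 6 → g; chars qg.
Extended square: 0.03879/0.00833333 → 4, 0.03529/0.00416667 → 8; chars 48.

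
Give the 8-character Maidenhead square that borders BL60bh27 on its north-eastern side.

BL60bh38

Longitude extended square 2; +1 → 3.
Latitude extended square 7; +1 → 8.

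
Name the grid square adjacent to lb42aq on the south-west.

Longitude subsquare a = 0; −1 → -1, wraps to 23 = x, carry into square.
Longitude square 4; −1 → 3.
Latitude subsquare q = 16; −1 → 15 = p.

LB32xp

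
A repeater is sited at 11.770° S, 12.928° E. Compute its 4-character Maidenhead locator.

Offset from 180°W / 90°S: lon 192.93°, lat 78.23°.
Field: 192.93/20 → 9 → J, 78.23/10 → 7 → H; chars JH.
Square: 12.93/2 → 6, 8.23/1 → 8; chars 68.

JH68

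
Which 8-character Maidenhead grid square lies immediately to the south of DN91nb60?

DN91na69

Latitude extended square 0; −1 → -1, wraps to 9, carry into subsquare.
Latitude subsquare b = 1; −1 → 0 = a.
The longitude characters are unchanged.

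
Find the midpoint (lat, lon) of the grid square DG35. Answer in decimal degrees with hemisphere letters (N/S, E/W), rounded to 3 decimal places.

Field D=3, G=6: +3·20° lon, +6·10° lat → SW at lon -120°, lat -30°.
Square 3, 5: +3·2° lon, +5·1° lat → SW at lon -114°, lat -25°.
Cell spans 2° lon × 1° lat. Centre is SW corner plus half of each.
latitude 24.500° S, longitude 113.000° W.

24.500° S, 113.000° W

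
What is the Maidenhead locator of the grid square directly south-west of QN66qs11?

QN66qs00

Longitude extended square 1; −1 → 0.
Latitude extended square 1; −1 → 0.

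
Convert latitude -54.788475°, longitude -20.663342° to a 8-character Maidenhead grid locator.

HD95qf00

Offset from 180°W / 90°S: lon 159.33666°, lat 35.21153°.
Field (20°×10°, letters A–R): lon ⌊159.33666/20⌋ = 7 → H; lat ⌊35.21153/10⌋ = 3 → D.
Square (2°×1°, digits 0–9): lon ⌊19.33666/2⌋ = 9; lat ⌊5.21153/1⌋ = 5.
Subsquare (5′×2.5′, letters a–x): lon ⌊1.33666/0.0833333⌋ = 16 → q; lat ⌊0.21153/0.0416667⌋ = 5 → f.
Extended square (30″×15″, digits 0–9): lon ⌊0.00332/0.00833333⌋ = 0; lat ⌊0.00319/0.00416667⌋ = 0.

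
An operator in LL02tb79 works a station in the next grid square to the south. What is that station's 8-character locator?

LL02tb78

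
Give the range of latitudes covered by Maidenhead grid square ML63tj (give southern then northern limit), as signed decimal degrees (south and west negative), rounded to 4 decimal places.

Field M=12, L=11: +12·20° lon, +11·10° lat → SW at lon 60°, lat 20°.
Square 6, 3: +6·2° lon, +3·1° lat → SW at lon 72°, lat 23°.
Subsquare t=19, j=9: +19·0.0833333° lon, +9·0.0416667° lat → SW at lon 73.5833°, lat 23.375°.
Cell spans 0.0833333° lon × 0.0416667° lat.
south 23.3750, north 23.4167.

23.3750, 23.4167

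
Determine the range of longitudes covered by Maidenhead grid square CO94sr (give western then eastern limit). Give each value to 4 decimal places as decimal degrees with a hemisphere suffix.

Field C=2, O=14: +2·20° lon, +14·10° lat → SW at lon -140°, lat 50°.
Square 9, 4: +9·2° lon, +4·1° lat → SW at lon -122°, lat 54°.
Subsquare s=18, r=17: +18·0.0833333° lon, +17·0.0416667° lat → SW at lon -120.5°, lat 54.7083°.
Cell spans 0.0833333° lon × 0.0416667° lat.
west 120.5000° W, east 120.4167° W.

120.5000° W, 120.4167° W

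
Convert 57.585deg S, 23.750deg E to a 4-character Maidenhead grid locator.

KD12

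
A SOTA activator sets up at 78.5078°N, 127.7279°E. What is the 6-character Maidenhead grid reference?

PQ38um

Add 180° to longitude and 90° to latitude: 307.7279, 168.5078.
Field: 307.7279/20 → 15 → P, 168.5078/10 → 16 → Q; chars PQ.
Square: 7.7279/2 → 3, 8.5078/1 → 8; chars 38.
Subsquare: 1.7279/0.0833333 → 20 → u, 0.5078/0.0416667 → 12 → m; chars um.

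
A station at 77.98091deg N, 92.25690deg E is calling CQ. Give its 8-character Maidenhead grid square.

NQ67dx05

Add 180° to longitude and 90° to latitude: 272.25690, 167.98091.
Field: lon ⌊272.25690/20⌋ = 13 → N; lat ⌊167.98091/10⌋ = 16 → Q.
Square: lon ⌊12.25690/2⌋ = 6; lat ⌊7.98091/1⌋ = 7.
Subsquare: lon ⌊0.25690/0.0833333⌋ = 3 → d; lat ⌊0.98091/0.0416667⌋ = 23 → x.
Extended square: lon ⌊0.00690/0.00833333⌋ = 0; lat ⌊0.02258/0.00416667⌋ = 5.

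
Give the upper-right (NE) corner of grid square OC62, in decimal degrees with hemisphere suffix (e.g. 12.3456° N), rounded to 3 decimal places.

67.000° S, 114.000° E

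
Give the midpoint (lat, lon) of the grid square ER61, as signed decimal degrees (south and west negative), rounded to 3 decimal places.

Field E=4, R=17: +4·20° lon, +17·10° lat → SW at lon -100°, lat 80°.
Square 6, 1: +6·2° lon, +1·1° lat → SW at lon -88°, lat 81°.
Cell spans 2° lon × 1° lat. Centre is SW corner plus half of each.
latitude 81.500, longitude -87.000.

81.500, -87.000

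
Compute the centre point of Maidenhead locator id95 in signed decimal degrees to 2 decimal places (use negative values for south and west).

-54.50, -1.00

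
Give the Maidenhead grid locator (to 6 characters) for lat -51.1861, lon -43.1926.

GD88jt

Offset from 180°W / 90°S: lon 136.8074°, lat 38.8139°.
Field: 136.8074/20 → 6 → G, 38.8139/10 → 3 → D; chars GD.
Square: 16.8074/2 → 8, 8.8139/1 → 8; chars 88.
Subsquare: 0.8074/0.0833333 → 9 → j, 0.8139/0.0416667 → 19 → t; chars jt.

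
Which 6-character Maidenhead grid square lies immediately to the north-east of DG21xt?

DG31au

Longitude subsquare x = 23; +1 → 24, wraps to 0 = a, carry into square.
Longitude square 2; +1 → 3.
Latitude subsquare t = 19; +1 → 20 = u.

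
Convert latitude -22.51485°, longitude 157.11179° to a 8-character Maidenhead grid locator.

Add 180° to longitude and 90° to latitude: 337.11179, 67.48515.
Field (20°×10°, letters A–R): 337.11179/20 → 16 → Q, 67.48515/10 → 6 → G; chars QG.
Square (2°×1°, digits 0–9): 17.11179/2 → 8, 7.48515/1 → 7; chars 87.
Subsquare (5′×2.5′, letters a–x): 1.11179/0.0833333 → 13 → n, 0.48515/0.0416667 → 11 → l; chars nl.
Extended square (30″×15″, digits 0–9): 0.02846/0.00833333 → 3, 0.02682/0.00416667 → 6; chars 36.

QG87nl36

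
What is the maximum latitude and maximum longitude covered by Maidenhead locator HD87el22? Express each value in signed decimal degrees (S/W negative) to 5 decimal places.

Field H=7, D=3: +7·20° lon, +3·10° lat → SW at lon -40°, lat -60°.
Square 8, 7: +8·2° lon, +7·1° lat → SW at lon -24°, lat -53°.
Subsquare e=4, l=11: +4·0.0833333° lon, +11·0.0416667° lat → SW at lon -23.6667°, lat -52.5417°.
Extended square 2, 2: +2·0.00833333° lon, +2·0.00416667° lat → SW at lon -23.65°, lat -52.5333°.
Cell spans 0.00833333° lon × 0.00416667° lat. NE corner is SW corner plus one full cell.
latitude -52.52917, longitude -23.64167.

-52.52917, -23.64167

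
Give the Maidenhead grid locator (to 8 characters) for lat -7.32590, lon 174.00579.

RI72aq01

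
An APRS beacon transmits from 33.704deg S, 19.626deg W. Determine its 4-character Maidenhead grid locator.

Offset from 180°W / 90°S: lon 160.37°, lat 56.30°.
Field: lon ⌊160.37/20⌋ = 8 → I; lat ⌊56.30/10⌋ = 5 → F.
Square: lon ⌊0.37/2⌋ = 0; lat ⌊6.30/1⌋ = 6.

IF06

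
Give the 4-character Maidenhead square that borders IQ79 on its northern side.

Latitude square 9; +1 → 10, wraps to 0, carry into field.
Latitude field Q = 16; +1 → 17 = R.
The longitude characters are unchanged.

IR70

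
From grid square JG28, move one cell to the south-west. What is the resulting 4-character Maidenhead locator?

JG17

Longitude square 2; −1 → 1.
Latitude square 8; −1 → 7.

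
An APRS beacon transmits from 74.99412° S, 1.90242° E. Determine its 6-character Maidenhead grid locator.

JB05wa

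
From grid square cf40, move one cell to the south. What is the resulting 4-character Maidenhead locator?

CE49

Latitude square 0; −1 → -1, wraps to 9, carry into field.
Latitude field F = 5; −1 → 4 = E.
The longitude characters are unchanged.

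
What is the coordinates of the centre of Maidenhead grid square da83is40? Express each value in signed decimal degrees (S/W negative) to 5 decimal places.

-86.24792, -103.29583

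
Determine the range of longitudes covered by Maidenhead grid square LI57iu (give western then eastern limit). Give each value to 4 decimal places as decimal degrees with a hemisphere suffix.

50.6667° E, 50.7500° E

Field L=11, I=8: +11·20° lon, +8·10° lat → SW at lon 40°, lat -10°.
Square 5, 7: +5·2° lon, +7·1° lat → SW at lon 50°, lat -3°.
Subsquare i=8, u=20: +8·0.0833333° lon, +20·0.0416667° lat → SW at lon 50.6667°, lat -2.16667°.
Cell spans 0.0833333° lon × 0.0416667° lat.
west 50.6667° E, east 50.7500° E.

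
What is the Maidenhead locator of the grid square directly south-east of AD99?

BD08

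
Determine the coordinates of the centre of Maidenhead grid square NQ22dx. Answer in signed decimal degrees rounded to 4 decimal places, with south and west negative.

72.9792, 84.2917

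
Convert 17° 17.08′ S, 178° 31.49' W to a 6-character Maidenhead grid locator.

AH02rr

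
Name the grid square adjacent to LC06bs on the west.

LC06as

Longitude subsquare b = 1; −1 → 0 = a.
The latitude characters are unchanged.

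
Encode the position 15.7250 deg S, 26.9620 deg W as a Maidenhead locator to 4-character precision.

Offset from 180°W / 90°S: lon 153.04°, lat 74.28°.
Field (20°×10°, letters A–R): lon ⌊153.04/20⌋ = 7 → H; lat ⌊74.28/10⌋ = 7 → H.
Square (2°×1°, digits 0–9): lon ⌊13.04/2⌋ = 6; lat ⌊4.28/1⌋ = 4.

HH64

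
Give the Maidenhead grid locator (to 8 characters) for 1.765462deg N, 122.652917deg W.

Shift to the Maidenhead origin (180°W, 90°S): lon 57.34708, lat 91.76546.
Field: 57.34708/20 → 2 → C, 91.76546/10 → 9 → J; chars CJ.
Square: 17.34708/2 → 8, 1.76546/1 → 1; chars 81.
Subsquare: 1.34708/0.0833333 → 16 → q, 0.76546/0.0416667 → 18 → s; chars qs.
Extended square: 0.01375/0.00833333 → 1, 0.01546/0.00416667 → 3; chars 13.

CJ81qs13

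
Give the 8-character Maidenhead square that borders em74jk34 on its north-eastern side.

Longitude extended square 3; +1 → 4.
Latitude extended square 4; +1 → 5.

EM74jk45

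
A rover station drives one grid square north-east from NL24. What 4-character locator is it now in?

NL35

Longitude square 2; +1 → 3.
Latitude square 4; +1 → 5.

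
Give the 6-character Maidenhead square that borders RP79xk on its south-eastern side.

RP89aj

Longitude subsquare x = 23; +1 → 24, wraps to 0 = a, carry into square.
Longitude square 7; +1 → 8.
Latitude subsquare k = 10; −1 → 9 = j.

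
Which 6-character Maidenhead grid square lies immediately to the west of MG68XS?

MG68ws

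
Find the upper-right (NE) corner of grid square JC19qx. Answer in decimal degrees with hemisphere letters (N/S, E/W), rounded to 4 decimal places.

Field J=9, C=2: +9·20° lon, +2·10° lat → SW at lon 0°, lat -70°.
Square 1, 9: +1·2° lon, +9·1° lat → SW at lon 2°, lat -61°.
Subsquare q=16, x=23: +16·0.0833333° lon, +23·0.0416667° lat → SW at lon 3.33333°, lat -60.0417°.
Cell spans 0.0833333° lon × 0.0416667° lat. NE corner is SW corner plus one full cell.
latitude 60.0000° S, longitude 3.4167° E.

60.0000° S, 3.4167° E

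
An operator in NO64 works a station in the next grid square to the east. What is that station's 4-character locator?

Longitude square 6; +1 → 7.
The latitude characters are unchanged.

NO74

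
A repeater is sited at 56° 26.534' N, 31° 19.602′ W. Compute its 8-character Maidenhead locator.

HO46ik06

Shift to the Maidenhead origin (180°W, 90°S): lon 148.67330, lat 146.44223.
Field: lon ⌊148.67330/20⌋ = 7 → H; lat ⌊146.44223/10⌋ = 14 → O.
Square: lon ⌊8.67330/2⌋ = 4; lat ⌊6.44223/1⌋ = 6.
Subsquare: lon ⌊0.67330/0.0833333⌋ = 8 → i; lat ⌊0.44223/0.0416667⌋ = 10 → k.
Extended square: lon ⌊0.00663/0.00833333⌋ = 0; lat ⌊0.02557/0.00416667⌋ = 6.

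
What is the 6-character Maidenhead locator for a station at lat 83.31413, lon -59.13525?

GR03kh

Offset from 180°W / 90°S: lon 120.8648°, lat 173.3141°.
Field: lon ⌊120.8648/20⌋ = 6 → G; lat ⌊173.3141/10⌋ = 17 → R.
Square: lon ⌊0.8648/2⌋ = 0; lat ⌊3.3141/1⌋ = 3.
Subsquare: lon ⌊0.8648/0.0833333⌋ = 10 → k; lat ⌊0.3141/0.0416667⌋ = 7 → h.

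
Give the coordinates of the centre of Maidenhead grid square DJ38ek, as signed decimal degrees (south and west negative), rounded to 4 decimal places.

Field D=3, J=9: +3·20° lon, +9·10° lat → SW at lon -120°, lat 0°.
Square 3, 8: +3·2° lon, +8·1° lat → SW at lon -114°, lat 8°.
Subsquare e=4, k=10: +4·0.0833333° lon, +10·0.0416667° lat → SW at lon -113.667°, lat 8.41667°.
Cell spans 0.0833333° lon × 0.0416667° lat. Centre is SW corner plus half of each.
latitude 8.4375, longitude -113.6250.

8.4375, -113.6250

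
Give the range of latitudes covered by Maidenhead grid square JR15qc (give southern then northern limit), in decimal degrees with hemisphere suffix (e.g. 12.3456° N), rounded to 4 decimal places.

85.0833° N, 85.1250° N

Field J=9, R=17: +9·20° lon, +17·10° lat → SW at lon 0°, lat 80°.
Square 1, 5: +1·2° lon, +5·1° lat → SW at lon 2°, lat 85°.
Subsquare q=16, c=2: +16·0.0833333° lon, +2·0.0416667° lat → SW at lon 3.33333°, lat 85.0833°.
Cell spans 0.0833333° lon × 0.0416667° lat.
south 85.0833° N, north 85.1250° N.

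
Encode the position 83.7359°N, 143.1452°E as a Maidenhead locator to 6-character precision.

QR13nr

Add 180° to longitude and 90° to latitude: 323.1452, 173.7359.
Field: 323.1452/20 → 16 → Q, 173.7359/10 → 17 → R; chars QR.
Square: 3.1452/2 → 1, 3.7359/1 → 3; chars 13.
Subsquare: 1.1452/0.0833333 → 13 → n, 0.7359/0.0416667 → 17 → r; chars nr.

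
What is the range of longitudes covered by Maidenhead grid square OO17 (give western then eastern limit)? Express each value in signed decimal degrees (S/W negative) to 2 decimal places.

102.00, 104.00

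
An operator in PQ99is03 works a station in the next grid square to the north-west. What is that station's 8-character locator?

PQ99hs94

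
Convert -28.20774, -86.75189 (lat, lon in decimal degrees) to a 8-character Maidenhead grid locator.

Shift to the Maidenhead origin (180°W, 90°S): lon 93.24811, lat 61.79226.
Field (20°×10°, letters A–R): 93.24811/20 → 4 → E, 61.79226/10 → 6 → G; chars EG.
Square (2°×1°, digits 0–9): 13.24811/2 → 6, 1.79226/1 → 1; chars 61.
Subsquare (5′×2.5′, letters a–x): 1.24811/0.0833333 → 14 → o, 0.79226/0.0416667 → 19 → t; chars ot.
Extended square (30″×15″, digits 0–9): 0.08144/0.00833333 → 9, 0.00059/0.00416667 → 0; chars 90.

EG61ot90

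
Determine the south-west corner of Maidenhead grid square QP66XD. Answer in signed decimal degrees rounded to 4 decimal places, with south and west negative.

66.1250, 153.9167

Field Q=16, P=15: +16·20° lon, +15·10° lat → SW at lon 140°, lat 60°.
Square 6, 6: +6·2° lon, +6·1° lat → SW at lon 152°, lat 66°.
Subsquare x=23, d=3: +23·0.0833333° lon, +3·0.0416667° lat → SW at lon 153.917°, lat 66.125°.
latitude 66.1250, longitude 153.9167.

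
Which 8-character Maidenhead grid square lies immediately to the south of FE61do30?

FE61dn39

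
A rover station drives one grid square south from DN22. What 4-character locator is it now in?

Latitude square 2; −1 → 1.
The longitude characters are unchanged.

DN21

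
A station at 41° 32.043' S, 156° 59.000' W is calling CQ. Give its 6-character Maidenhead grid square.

BE18ml

Offset from 180°W / 90°S: lon 23.0167°, lat 48.4659°.
Field: 23.0167/20 → 1 → B, 48.4659/10 → 4 → E; chars BE.
Square: 3.0167/2 → 1, 8.4659/1 → 8; chars 18.
Subsquare: 1.0167/0.0833333 → 12 → m, 0.4659/0.0416667 → 11 → l; chars ml.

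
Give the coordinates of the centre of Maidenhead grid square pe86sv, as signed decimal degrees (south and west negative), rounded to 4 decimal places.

-43.1042, 137.5417

Field P=15, E=4: +15·20° lon, +4·10° lat → SW at lon 120°, lat -50°.
Square 8, 6: +8·2° lon, +6·1° lat → SW at lon 136°, lat -44°.
Subsquare s=18, v=21: +18·0.0833333° lon, +21·0.0416667° lat → SW at lon 137.5°, lat -43.125°.
Cell spans 0.0833333° lon × 0.0416667° lat. Centre is SW corner plus half of each.
latitude -43.1042, longitude 137.5417.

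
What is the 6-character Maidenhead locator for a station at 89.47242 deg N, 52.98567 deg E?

LR69ll

Shift to the Maidenhead origin (180°W, 90°S): lon 232.9857, lat 179.4724.
Field: 232.9857/20 → 11 → L, 179.4724/10 → 17 → R; chars LR.
Square: 12.9857/2 → 6, 9.4724/1 → 9; chars 69.
Subsquare: 0.9857/0.0833333 → 11 → l, 0.4724/0.0416667 → 11 → l; chars ll.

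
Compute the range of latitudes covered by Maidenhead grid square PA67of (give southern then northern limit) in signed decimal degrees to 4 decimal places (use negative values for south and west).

Field P=15, A=0: +15·20° lon, +0·10° lat → SW at lon 120°, lat -90°.
Square 6, 7: +6·2° lon, +7·1° lat → SW at lon 132°, lat -83°.
Subsquare o=14, f=5: +14·0.0833333° lon, +5·0.0416667° lat → SW at lon 133.167°, lat -82.7917°.
Cell spans 0.0833333° lon × 0.0416667° lat.
south -82.7917, north -82.7500.

-82.7917, -82.7500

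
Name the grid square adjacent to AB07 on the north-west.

RB98

Longitude square 0; −1 → -1, wraps to 9, carry into field.
Longitude field A = 0; −1 → -1, wraps to 17 = R, wrapping around the antimeridian.
Latitude square 7; +1 → 8.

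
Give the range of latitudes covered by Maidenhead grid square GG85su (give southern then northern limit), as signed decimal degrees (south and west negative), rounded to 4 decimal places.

Field G=6, G=6: +6·20° lon, +6·10° lat → SW at lon -60°, lat -30°.
Square 8, 5: +8·2° lon, +5·1° lat → SW at lon -44°, lat -25°.
Subsquare s=18, u=20: +18·0.0833333° lon, +20·0.0416667° lat → SW at lon -42.5°, lat -24.1667°.
Cell spans 0.0833333° lon × 0.0416667° lat.
south -24.1667, north -24.1250.

-24.1667, -24.1250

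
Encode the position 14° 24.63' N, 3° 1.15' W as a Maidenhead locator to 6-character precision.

Add 180° to longitude and 90° to latitude: 176.9808, 104.4105.
Field: 176.9808/20 → 8 → I, 104.4105/10 → 10 → K; chars IK.
Square: 16.9808/2 → 8, 4.4105/1 → 4; chars 84.
Subsquare: 0.9808/0.0833333 → 11 → l, 0.4105/0.0416667 → 9 → j; chars lj.

IK84lj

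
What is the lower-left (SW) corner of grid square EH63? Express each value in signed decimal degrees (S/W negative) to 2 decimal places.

-17.00, -88.00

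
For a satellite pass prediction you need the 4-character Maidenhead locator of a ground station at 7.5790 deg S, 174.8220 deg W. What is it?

AI22

Add 180° to longitude and 90° to latitude: 5.18, 82.42.
Field: lon ⌊5.18/20⌋ = 0 → A; lat ⌊82.42/10⌋ = 8 → I.
Square: lon ⌊5.18/2⌋ = 2; lat ⌊2.42/1⌋ = 2.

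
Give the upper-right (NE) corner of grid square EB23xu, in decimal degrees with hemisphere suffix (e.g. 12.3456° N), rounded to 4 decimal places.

Field E=4, B=1: +4·20° lon, +1·10° lat → SW at lon -100°, lat -80°.
Square 2, 3: +2·2° lon, +3·1° lat → SW at lon -96°, lat -77°.
Subsquare x=23, u=20: +23·0.0833333° lon, +20·0.0416667° lat → SW at lon -94.0833°, lat -76.1667°.
Cell spans 0.0833333° lon × 0.0416667° lat. NE corner is SW corner plus one full cell.
latitude 76.1250° S, longitude 94.0000° W.

76.1250° S, 94.0000° W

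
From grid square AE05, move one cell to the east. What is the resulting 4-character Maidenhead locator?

AE15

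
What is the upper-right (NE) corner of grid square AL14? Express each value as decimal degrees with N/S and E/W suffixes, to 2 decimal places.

Field A=0, L=11: +0·20° lon, +11·10° lat → SW at lon -180°, lat 20°.
Square 1, 4: +1·2° lon, +4·1° lat → SW at lon -178°, lat 24°.
Cell spans 2° lon × 1° lat. NE corner is SW corner plus one full cell.
latitude 25.00° N, longitude 176.00° W.

25.00° N, 176.00° W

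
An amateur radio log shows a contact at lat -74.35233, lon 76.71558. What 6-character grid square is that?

MB85ip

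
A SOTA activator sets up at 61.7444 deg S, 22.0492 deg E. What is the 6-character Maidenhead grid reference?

KC18ag

Offset from 180°W / 90°S: lon 202.0492°, lat 28.2556°.
Field: 202.0492/20 → 10 → K, 28.2556/10 → 2 → C; chars KC.
Square: 2.0492/2 → 1, 8.2556/1 → 8; chars 18.
Subsquare: 0.0492/0.0833333 → 0 → a, 0.2556/0.0416667 → 6 → g; chars ag.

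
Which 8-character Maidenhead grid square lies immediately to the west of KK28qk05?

Longitude extended square 0; −1 → -1, wraps to 9, carry into subsquare.
Longitude subsquare q = 16; −1 → 15 = p.
The latitude characters are unchanged.

KK28pk95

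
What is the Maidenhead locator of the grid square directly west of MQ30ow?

Longitude subsquare o = 14; −1 → 13 = n.
The latitude characters are unchanged.

MQ30nw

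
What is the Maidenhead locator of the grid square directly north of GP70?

Latitude square 0; +1 → 1.
The longitude characters are unchanged.

GP71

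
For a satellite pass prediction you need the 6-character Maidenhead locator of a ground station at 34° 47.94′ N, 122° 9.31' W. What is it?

CM84wt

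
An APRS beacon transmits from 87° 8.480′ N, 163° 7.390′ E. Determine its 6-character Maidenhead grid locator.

RR17nd

Add 180° to longitude and 90° to latitude: 343.1232, 177.1413.
Field: lon ⌊343.1232/20⌋ = 17 → R; lat ⌊177.1413/10⌋ = 17 → R.
Square: lon ⌊3.1232/2⌋ = 1; lat ⌊7.1413/1⌋ = 7.
Subsquare: lon ⌊1.1232/0.0833333⌋ = 13 → n; lat ⌊0.1413/0.0416667⌋ = 3 → d.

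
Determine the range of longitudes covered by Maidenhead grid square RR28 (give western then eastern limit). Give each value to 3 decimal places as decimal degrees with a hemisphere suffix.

Field R=17, R=17: +17·20° lon, +17·10° lat → SW at lon 160°, lat 80°.
Square 2, 8: +2·2° lon, +8·1° lat → SW at lon 164°, lat 88°.
Cell spans 2° lon × 1° lat.
west 164.000° E, east 166.000° E.

164.000° E, 166.000° E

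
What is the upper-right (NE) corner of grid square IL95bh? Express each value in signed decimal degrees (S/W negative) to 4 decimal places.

25.3333, -1.8333

Field I=8, L=11: +8·20° lon, +11·10° lat → SW at lon -20°, lat 20°.
Square 9, 5: +9·2° lon, +5·1° lat → SW at lon -2°, lat 25°.
Subsquare b=1, h=7: +1·0.0833333° lon, +7·0.0416667° lat → SW at lon -1.91667°, lat 25.2917°.
Cell spans 0.0833333° lon × 0.0416667° lat. NE corner is SW corner plus one full cell.
latitude 25.3333, longitude -1.8333.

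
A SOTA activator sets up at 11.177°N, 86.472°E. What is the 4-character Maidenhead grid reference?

Shift to the Maidenhead origin (180°W, 90°S): lon 266.47, lat 101.18.
Field: lon ⌊266.47/20⌋ = 13 → N; lat ⌊101.18/10⌋ = 10 → K.
Square: lon ⌊6.47/2⌋ = 3; lat ⌊1.18/1⌋ = 1.

NK31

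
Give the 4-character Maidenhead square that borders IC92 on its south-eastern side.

Longitude square 9; +1 → 10, wraps to 0, carry into field.
Longitude field I = 8; +1 → 9 = J.
Latitude square 2; −1 → 1.

JC01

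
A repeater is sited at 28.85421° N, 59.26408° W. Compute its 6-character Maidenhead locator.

GL08iu

Shift to the Maidenhead origin (180°W, 90°S): lon 120.7359, lat 118.8542.
Field: lon ⌊120.7359/20⌋ = 6 → G; lat ⌊118.8542/10⌋ = 11 → L.
Square: lon ⌊0.7359/2⌋ = 0; lat ⌊8.8542/1⌋ = 8.
Subsquare: lon ⌊0.7359/0.0833333⌋ = 8 → i; lat ⌊0.8542/0.0416667⌋ = 20 → u.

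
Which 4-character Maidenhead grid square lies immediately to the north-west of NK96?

NK87

Longitude square 9; −1 → 8.
Latitude square 6; +1 → 7.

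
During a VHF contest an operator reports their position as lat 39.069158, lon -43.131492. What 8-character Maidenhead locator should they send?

Shift to the Maidenhead origin (180°W, 90°S): lon 136.86851, lat 129.06916.
Field: lon ⌊136.86851/20⌋ = 6 → G; lat ⌊129.06916/10⌋ = 12 → M.
Square: lon ⌊16.86851/2⌋ = 8; lat ⌊9.06916/1⌋ = 9.
Subsquare: lon ⌊0.86851/0.0833333⌋ = 10 → k; lat ⌊0.06916/0.0416667⌋ = 1 → b.
Extended square: lon ⌊0.03517/0.00833333⌋ = 4; lat ⌊0.02749/0.00416667⌋ = 6.

GM89kb46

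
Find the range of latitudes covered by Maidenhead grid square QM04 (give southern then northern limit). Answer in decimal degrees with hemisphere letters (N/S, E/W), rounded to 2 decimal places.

Field Q=16, M=12: +16·20° lon, +12·10° lat → SW at lon 140°, lat 30°.
Square 0, 4: +0·2° lon, +4·1° lat → SW at lon 140°, lat 34°.
Cell spans 2° lon × 1° lat.
south 34.00° N, north 35.00° N.

34.00° N, 35.00° N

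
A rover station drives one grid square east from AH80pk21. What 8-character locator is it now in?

AH80pk31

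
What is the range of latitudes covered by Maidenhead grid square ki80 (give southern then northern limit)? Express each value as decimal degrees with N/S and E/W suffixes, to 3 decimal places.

10.000° S, 9.000° S

Field K=10, I=8: +10·20° lon, +8·10° lat → SW at lon 20°, lat -10°.
Square 8, 0: +8·2° lon, +0·1° lat → SW at lon 36°, lat -10°.
Cell spans 2° lon × 1° lat.
south 10.000° S, north 9.000° S.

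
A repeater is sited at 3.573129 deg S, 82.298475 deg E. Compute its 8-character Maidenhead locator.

Offset from 180°W / 90°S: lon 262.29847°, lat 86.42687°.
Field: 262.29847/20 → 13 → N, 86.42687/10 → 8 → I; chars NI.
Square: 2.29847/2 → 1, 6.42687/1 → 6; chars 16.
Subsquare: 0.29847/0.0833333 → 3 → d, 0.42687/0.0416667 → 10 → k; chars dk.
Extended square: 0.04847/0.00833333 → 5, 0.01020/0.00416667 → 2; chars 52.

NI16dk52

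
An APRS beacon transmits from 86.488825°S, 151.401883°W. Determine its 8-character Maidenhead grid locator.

BA43hm12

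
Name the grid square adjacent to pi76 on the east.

Longitude square 7; +1 → 8.
The latitude characters are unchanged.

PI86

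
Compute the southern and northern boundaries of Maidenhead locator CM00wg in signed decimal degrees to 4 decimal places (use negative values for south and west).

30.2500, 30.2917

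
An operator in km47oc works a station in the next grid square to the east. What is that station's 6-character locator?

KM47pc

Longitude subsquare o = 14; +1 → 15 = p.
The latitude characters are unchanged.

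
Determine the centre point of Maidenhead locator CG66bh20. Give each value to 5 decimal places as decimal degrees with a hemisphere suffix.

Field C=2, G=6: +2·20° lon, +6·10° lat → SW at lon -140°, lat -30°.
Square 6, 6: +6·2° lon, +6·1° lat → SW at lon -128°, lat -24°.
Subsquare b=1, h=7: +1·0.0833333° lon, +7·0.0416667° lat → SW at lon -127.917°, lat -23.7083°.
Extended square 2, 0: +2·0.00833333° lon, +0·0.00416667° lat → SW at lon -127.9°, lat -23.7083°.
Cell spans 0.00833333° lon × 0.00416667° lat. Centre is SW corner plus half of each.
latitude 23.70625° S, longitude 127.89583° W.

23.70625° S, 127.89583° W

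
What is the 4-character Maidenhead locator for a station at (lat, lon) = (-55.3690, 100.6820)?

OD04

Offset from 180°W / 90°S: lon 280.68°, lat 34.63°.
Field: 280.68/20 → 14 → O, 34.63/10 → 3 → D; chars OD.
Square: 0.68/2 → 0, 4.63/1 → 4; chars 04.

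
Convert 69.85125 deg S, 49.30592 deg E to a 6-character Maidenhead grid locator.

Offset from 180°W / 90°S: lon 229.3059°, lat 20.1488°.
Field: 229.3059/20 → 11 → L, 20.1488/10 → 2 → C; chars LC.
Square: 9.3059/2 → 4, 0.1488/1 → 0; chars 40.
Subsquare: 1.3059/0.0833333 → 15 → p, 0.1488/0.0416667 → 3 → d; chars pd.

LC40pd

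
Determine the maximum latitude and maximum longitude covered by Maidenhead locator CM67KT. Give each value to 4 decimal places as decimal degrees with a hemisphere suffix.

Field C=2, M=12: +2·20° lon, +12·10° lat → SW at lon -140°, lat 30°.
Square 6, 7: +6·2° lon, +7·1° lat → SW at lon -128°, lat 37°.
Subsquare k=10, t=19: +10·0.0833333° lon, +19·0.0416667° lat → SW at lon -127.167°, lat 37.7917°.
Cell spans 0.0833333° lon × 0.0416667° lat. NE corner is SW corner plus one full cell.
latitude 37.8333° N, longitude 127.0833° W.

37.8333° N, 127.0833° W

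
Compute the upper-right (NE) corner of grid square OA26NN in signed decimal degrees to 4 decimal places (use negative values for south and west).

Field O=14, A=0: +14·20° lon, +0·10° lat → SW at lon 100°, lat -90°.
Square 2, 6: +2·2° lon, +6·1° lat → SW at lon 104°, lat -84°.
Subsquare n=13, n=13: +13·0.0833333° lon, +13·0.0416667° lat → SW at lon 105.083°, lat -83.4583°.
Cell spans 0.0833333° lon × 0.0416667° lat. NE corner is SW corner plus one full cell.
latitude -83.4167, longitude 105.1667.

-83.4167, 105.1667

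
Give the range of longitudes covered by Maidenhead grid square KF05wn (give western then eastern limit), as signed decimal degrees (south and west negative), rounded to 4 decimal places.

Field K=10, F=5: +10·20° lon, +5·10° lat → SW at lon 20°, lat -40°.
Square 0, 5: +0·2° lon, +5·1° lat → SW at lon 20°, lat -35°.
Subsquare w=22, n=13: +22·0.0833333° lon, +13·0.0416667° lat → SW at lon 21.8333°, lat -34.4583°.
Cell spans 0.0833333° lon × 0.0416667° lat.
west 21.8333, east 21.9167.

21.8333, 21.9167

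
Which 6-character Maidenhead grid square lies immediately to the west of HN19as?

HN09xs

Longitude subsquare a = 0; −1 → -1, wraps to 23 = x, carry into square.
Longitude square 1; −1 → 0.
The latitude characters are unchanged.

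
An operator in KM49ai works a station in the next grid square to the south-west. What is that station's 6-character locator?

Longitude subsquare a = 0; −1 → -1, wraps to 23 = x, carry into square.
Longitude square 4; −1 → 3.
Latitude subsquare i = 8; −1 → 7 = h.

KM39xh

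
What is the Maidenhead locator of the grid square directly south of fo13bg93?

FO13bg92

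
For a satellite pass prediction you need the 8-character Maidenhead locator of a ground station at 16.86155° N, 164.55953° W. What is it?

AK76ru26

Add 180° to longitude and 90° to latitude: 15.44047, 106.86155.
Field: 15.44047/20 → 0 → A, 106.86155/10 → 10 → K; chars AK.
Square: 15.44047/2 → 7, 6.86155/1 → 6; chars 76.
Subsquare: 1.44047/0.0833333 → 17 → r, 0.86155/0.0416667 → 20 → u; chars ru.
Extended square: 0.02380/0.00833333 → 2, 0.02822/0.00416667 → 6; chars 26.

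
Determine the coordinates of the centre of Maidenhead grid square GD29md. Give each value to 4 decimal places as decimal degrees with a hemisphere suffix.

50.8542° S, 54.9583° W

Field G=6, D=3: +6·20° lon, +3·10° lat → SW at lon -60°, lat -60°.
Square 2, 9: +2·2° lon, +9·1° lat → SW at lon -56°, lat -51°.
Subsquare m=12, d=3: +12·0.0833333° lon, +3·0.0416667° lat → SW at lon -55°, lat -50.875°.
Cell spans 0.0833333° lon × 0.0416667° lat. Centre is SW corner plus half of each.
latitude 50.8542° S, longitude 54.9583° W.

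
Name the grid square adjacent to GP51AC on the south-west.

Longitude subsquare a = 0; −1 → -1, wraps to 23 = x, carry into square.
Longitude square 5; −1 → 4.
Latitude subsquare c = 2; −1 → 1 = b.

GP41xb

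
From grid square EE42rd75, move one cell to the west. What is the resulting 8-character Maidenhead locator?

EE42rd65

Longitude extended square 7; −1 → 6.
The latitude characters are unchanged.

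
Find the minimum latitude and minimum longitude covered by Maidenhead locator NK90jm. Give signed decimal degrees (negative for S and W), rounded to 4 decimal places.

Field N=13, K=10: +13·20° lon, +10·10° lat → SW at lon 80°, lat 10°.
Square 9, 0: +9·2° lon, +0·1° lat → SW at lon 98°, lat 10°.
Subsquare j=9, m=12: +9·0.0833333° lon, +12·0.0416667° lat → SW at lon 98.75°, lat 10.5°.
latitude 10.5000, longitude 98.7500.

10.5000, 98.7500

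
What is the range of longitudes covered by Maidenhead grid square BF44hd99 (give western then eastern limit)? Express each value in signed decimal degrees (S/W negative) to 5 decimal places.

Field B=1, F=5: +1·20° lon, +5·10° lat → SW at lon -160°, lat -40°.
Square 4, 4: +4·2° lon, +4·1° lat → SW at lon -152°, lat -36°.
Subsquare h=7, d=3: +7·0.0833333° lon, +3·0.0416667° lat → SW at lon -151.417°, lat -35.875°.
Extended square 9, 9: +9·0.00833333° lon, +9·0.00416667° lat → SW at lon -151.342°, lat -35.8375°.
Cell spans 0.00833333° lon × 0.00416667° lat.
west -151.34167, east -151.33333.

-151.34167, -151.33333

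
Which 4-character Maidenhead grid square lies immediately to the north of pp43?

Latitude square 3; +1 → 4.
The longitude characters are unchanged.

PP44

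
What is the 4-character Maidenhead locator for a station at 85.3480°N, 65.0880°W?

Add 180° to longitude and 90° to latitude: 114.91, 175.35.
Field (20°×10°, letters A–R): lon ⌊114.91/20⌋ = 5 → F; lat ⌊175.35/10⌋ = 17 → R.
Square (2°×1°, digits 0–9): lon ⌊14.91/2⌋ = 7; lat ⌊5.35/1⌋ = 5.

FR75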